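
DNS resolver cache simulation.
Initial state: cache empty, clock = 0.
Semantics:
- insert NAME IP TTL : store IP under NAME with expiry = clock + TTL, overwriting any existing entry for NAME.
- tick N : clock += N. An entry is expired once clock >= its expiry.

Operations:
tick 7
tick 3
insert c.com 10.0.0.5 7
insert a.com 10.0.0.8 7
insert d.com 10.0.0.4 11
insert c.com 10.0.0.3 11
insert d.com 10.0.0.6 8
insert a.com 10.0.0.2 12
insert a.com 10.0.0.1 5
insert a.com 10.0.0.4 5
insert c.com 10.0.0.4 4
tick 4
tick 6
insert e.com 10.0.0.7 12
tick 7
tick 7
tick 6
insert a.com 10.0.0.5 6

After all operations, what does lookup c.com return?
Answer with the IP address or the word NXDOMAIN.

Op 1: tick 7 -> clock=7.
Op 2: tick 3 -> clock=10.
Op 3: insert c.com -> 10.0.0.5 (expiry=10+7=17). clock=10
Op 4: insert a.com -> 10.0.0.8 (expiry=10+7=17). clock=10
Op 5: insert d.com -> 10.0.0.4 (expiry=10+11=21). clock=10
Op 6: insert c.com -> 10.0.0.3 (expiry=10+11=21). clock=10
Op 7: insert d.com -> 10.0.0.6 (expiry=10+8=18). clock=10
Op 8: insert a.com -> 10.0.0.2 (expiry=10+12=22). clock=10
Op 9: insert a.com -> 10.0.0.1 (expiry=10+5=15). clock=10
Op 10: insert a.com -> 10.0.0.4 (expiry=10+5=15). clock=10
Op 11: insert c.com -> 10.0.0.4 (expiry=10+4=14). clock=10
Op 12: tick 4 -> clock=14. purged={c.com}
Op 13: tick 6 -> clock=20. purged={a.com,d.com}
Op 14: insert e.com -> 10.0.0.7 (expiry=20+12=32). clock=20
Op 15: tick 7 -> clock=27.
Op 16: tick 7 -> clock=34. purged={e.com}
Op 17: tick 6 -> clock=40.
Op 18: insert a.com -> 10.0.0.5 (expiry=40+6=46). clock=40
lookup c.com: not in cache (expired or never inserted)

Answer: NXDOMAIN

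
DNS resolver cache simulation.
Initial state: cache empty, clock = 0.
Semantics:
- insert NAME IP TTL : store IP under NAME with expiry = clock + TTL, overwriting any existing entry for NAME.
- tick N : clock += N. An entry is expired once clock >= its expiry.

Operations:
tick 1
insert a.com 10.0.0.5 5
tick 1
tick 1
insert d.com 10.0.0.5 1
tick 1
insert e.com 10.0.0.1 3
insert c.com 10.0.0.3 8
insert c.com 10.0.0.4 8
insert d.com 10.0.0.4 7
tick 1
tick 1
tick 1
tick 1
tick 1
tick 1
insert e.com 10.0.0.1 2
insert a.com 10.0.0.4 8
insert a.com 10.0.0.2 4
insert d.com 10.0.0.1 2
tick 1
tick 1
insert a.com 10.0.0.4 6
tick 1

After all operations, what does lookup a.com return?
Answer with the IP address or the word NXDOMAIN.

Answer: 10.0.0.4

Derivation:
Op 1: tick 1 -> clock=1.
Op 2: insert a.com -> 10.0.0.5 (expiry=1+5=6). clock=1
Op 3: tick 1 -> clock=2.
Op 4: tick 1 -> clock=3.
Op 5: insert d.com -> 10.0.0.5 (expiry=3+1=4). clock=3
Op 6: tick 1 -> clock=4. purged={d.com}
Op 7: insert e.com -> 10.0.0.1 (expiry=4+3=7). clock=4
Op 8: insert c.com -> 10.0.0.3 (expiry=4+8=12). clock=4
Op 9: insert c.com -> 10.0.0.4 (expiry=4+8=12). clock=4
Op 10: insert d.com -> 10.0.0.4 (expiry=4+7=11). clock=4
Op 11: tick 1 -> clock=5.
Op 12: tick 1 -> clock=6. purged={a.com}
Op 13: tick 1 -> clock=7. purged={e.com}
Op 14: tick 1 -> clock=8.
Op 15: tick 1 -> clock=9.
Op 16: tick 1 -> clock=10.
Op 17: insert e.com -> 10.0.0.1 (expiry=10+2=12). clock=10
Op 18: insert a.com -> 10.0.0.4 (expiry=10+8=18). clock=10
Op 19: insert a.com -> 10.0.0.2 (expiry=10+4=14). clock=10
Op 20: insert d.com -> 10.0.0.1 (expiry=10+2=12). clock=10
Op 21: tick 1 -> clock=11.
Op 22: tick 1 -> clock=12. purged={c.com,d.com,e.com}
Op 23: insert a.com -> 10.0.0.4 (expiry=12+6=18). clock=12
Op 24: tick 1 -> clock=13.
lookup a.com: present, ip=10.0.0.4 expiry=18 > clock=13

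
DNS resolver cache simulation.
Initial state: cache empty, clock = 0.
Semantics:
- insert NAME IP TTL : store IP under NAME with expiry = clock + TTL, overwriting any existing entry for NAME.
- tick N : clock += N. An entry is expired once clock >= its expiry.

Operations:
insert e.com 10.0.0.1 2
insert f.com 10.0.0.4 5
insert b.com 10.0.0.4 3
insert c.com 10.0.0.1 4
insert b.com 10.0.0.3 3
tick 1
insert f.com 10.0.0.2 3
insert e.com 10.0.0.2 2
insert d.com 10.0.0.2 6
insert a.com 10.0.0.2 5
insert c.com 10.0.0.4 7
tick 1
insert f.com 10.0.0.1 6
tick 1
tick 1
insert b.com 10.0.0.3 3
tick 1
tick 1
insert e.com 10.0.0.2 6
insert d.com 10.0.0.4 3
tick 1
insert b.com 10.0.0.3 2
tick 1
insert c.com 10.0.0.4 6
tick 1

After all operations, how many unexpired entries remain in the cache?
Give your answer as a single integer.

Op 1: insert e.com -> 10.0.0.1 (expiry=0+2=2). clock=0
Op 2: insert f.com -> 10.0.0.4 (expiry=0+5=5). clock=0
Op 3: insert b.com -> 10.0.0.4 (expiry=0+3=3). clock=0
Op 4: insert c.com -> 10.0.0.1 (expiry=0+4=4). clock=0
Op 5: insert b.com -> 10.0.0.3 (expiry=0+3=3). clock=0
Op 6: tick 1 -> clock=1.
Op 7: insert f.com -> 10.0.0.2 (expiry=1+3=4). clock=1
Op 8: insert e.com -> 10.0.0.2 (expiry=1+2=3). clock=1
Op 9: insert d.com -> 10.0.0.2 (expiry=1+6=7). clock=1
Op 10: insert a.com -> 10.0.0.2 (expiry=1+5=6). clock=1
Op 11: insert c.com -> 10.0.0.4 (expiry=1+7=8). clock=1
Op 12: tick 1 -> clock=2.
Op 13: insert f.com -> 10.0.0.1 (expiry=2+6=8). clock=2
Op 14: tick 1 -> clock=3. purged={b.com,e.com}
Op 15: tick 1 -> clock=4.
Op 16: insert b.com -> 10.0.0.3 (expiry=4+3=7). clock=4
Op 17: tick 1 -> clock=5.
Op 18: tick 1 -> clock=6. purged={a.com}
Op 19: insert e.com -> 10.0.0.2 (expiry=6+6=12). clock=6
Op 20: insert d.com -> 10.0.0.4 (expiry=6+3=9). clock=6
Op 21: tick 1 -> clock=7. purged={b.com}
Op 22: insert b.com -> 10.0.0.3 (expiry=7+2=9). clock=7
Op 23: tick 1 -> clock=8. purged={c.com,f.com}
Op 24: insert c.com -> 10.0.0.4 (expiry=8+6=14). clock=8
Op 25: tick 1 -> clock=9. purged={b.com,d.com}
Final cache (unexpired): {c.com,e.com} -> size=2

Answer: 2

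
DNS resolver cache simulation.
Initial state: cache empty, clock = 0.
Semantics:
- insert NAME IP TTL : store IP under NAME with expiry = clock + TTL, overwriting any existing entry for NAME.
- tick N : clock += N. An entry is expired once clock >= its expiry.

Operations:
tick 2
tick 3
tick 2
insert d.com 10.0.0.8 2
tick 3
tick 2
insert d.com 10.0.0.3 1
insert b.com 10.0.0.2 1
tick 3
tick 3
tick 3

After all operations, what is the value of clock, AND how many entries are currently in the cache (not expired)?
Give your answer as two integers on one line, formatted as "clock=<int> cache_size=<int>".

Op 1: tick 2 -> clock=2.
Op 2: tick 3 -> clock=5.
Op 3: tick 2 -> clock=7.
Op 4: insert d.com -> 10.0.0.8 (expiry=7+2=9). clock=7
Op 5: tick 3 -> clock=10. purged={d.com}
Op 6: tick 2 -> clock=12.
Op 7: insert d.com -> 10.0.0.3 (expiry=12+1=13). clock=12
Op 8: insert b.com -> 10.0.0.2 (expiry=12+1=13). clock=12
Op 9: tick 3 -> clock=15. purged={b.com,d.com}
Op 10: tick 3 -> clock=18.
Op 11: tick 3 -> clock=21.
Final clock = 21
Final cache (unexpired): {} -> size=0

Answer: clock=21 cache_size=0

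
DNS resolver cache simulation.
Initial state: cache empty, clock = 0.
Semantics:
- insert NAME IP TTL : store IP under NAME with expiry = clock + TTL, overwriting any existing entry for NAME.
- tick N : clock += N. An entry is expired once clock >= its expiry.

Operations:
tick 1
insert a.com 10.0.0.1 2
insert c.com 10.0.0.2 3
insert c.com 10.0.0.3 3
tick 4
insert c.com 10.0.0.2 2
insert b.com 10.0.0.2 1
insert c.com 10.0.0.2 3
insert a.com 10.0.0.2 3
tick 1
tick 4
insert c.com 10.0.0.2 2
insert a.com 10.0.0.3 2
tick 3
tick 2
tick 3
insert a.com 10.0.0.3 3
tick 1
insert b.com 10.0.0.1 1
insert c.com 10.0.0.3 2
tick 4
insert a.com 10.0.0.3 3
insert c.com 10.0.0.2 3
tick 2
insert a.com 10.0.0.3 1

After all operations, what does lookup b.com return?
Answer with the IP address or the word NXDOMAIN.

Op 1: tick 1 -> clock=1.
Op 2: insert a.com -> 10.0.0.1 (expiry=1+2=3). clock=1
Op 3: insert c.com -> 10.0.0.2 (expiry=1+3=4). clock=1
Op 4: insert c.com -> 10.0.0.3 (expiry=1+3=4). clock=1
Op 5: tick 4 -> clock=5. purged={a.com,c.com}
Op 6: insert c.com -> 10.0.0.2 (expiry=5+2=7). clock=5
Op 7: insert b.com -> 10.0.0.2 (expiry=5+1=6). clock=5
Op 8: insert c.com -> 10.0.0.2 (expiry=5+3=8). clock=5
Op 9: insert a.com -> 10.0.0.2 (expiry=5+3=8). clock=5
Op 10: tick 1 -> clock=6. purged={b.com}
Op 11: tick 4 -> clock=10. purged={a.com,c.com}
Op 12: insert c.com -> 10.0.0.2 (expiry=10+2=12). clock=10
Op 13: insert a.com -> 10.0.0.3 (expiry=10+2=12). clock=10
Op 14: tick 3 -> clock=13. purged={a.com,c.com}
Op 15: tick 2 -> clock=15.
Op 16: tick 3 -> clock=18.
Op 17: insert a.com -> 10.0.0.3 (expiry=18+3=21). clock=18
Op 18: tick 1 -> clock=19.
Op 19: insert b.com -> 10.0.0.1 (expiry=19+1=20). clock=19
Op 20: insert c.com -> 10.0.0.3 (expiry=19+2=21). clock=19
Op 21: tick 4 -> clock=23. purged={a.com,b.com,c.com}
Op 22: insert a.com -> 10.0.0.3 (expiry=23+3=26). clock=23
Op 23: insert c.com -> 10.0.0.2 (expiry=23+3=26). clock=23
Op 24: tick 2 -> clock=25.
Op 25: insert a.com -> 10.0.0.3 (expiry=25+1=26). clock=25
lookup b.com: not in cache (expired or never inserted)

Answer: NXDOMAIN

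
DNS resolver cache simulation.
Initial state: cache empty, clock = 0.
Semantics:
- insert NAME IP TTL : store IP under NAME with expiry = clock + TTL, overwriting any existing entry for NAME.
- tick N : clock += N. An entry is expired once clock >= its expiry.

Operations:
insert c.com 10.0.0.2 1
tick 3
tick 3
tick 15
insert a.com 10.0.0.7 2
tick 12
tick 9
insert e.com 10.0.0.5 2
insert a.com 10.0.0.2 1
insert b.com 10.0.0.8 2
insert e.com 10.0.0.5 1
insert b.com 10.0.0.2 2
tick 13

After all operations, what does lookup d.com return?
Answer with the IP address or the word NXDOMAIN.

Answer: NXDOMAIN

Derivation:
Op 1: insert c.com -> 10.0.0.2 (expiry=0+1=1). clock=0
Op 2: tick 3 -> clock=3. purged={c.com}
Op 3: tick 3 -> clock=6.
Op 4: tick 15 -> clock=21.
Op 5: insert a.com -> 10.0.0.7 (expiry=21+2=23). clock=21
Op 6: tick 12 -> clock=33. purged={a.com}
Op 7: tick 9 -> clock=42.
Op 8: insert e.com -> 10.0.0.5 (expiry=42+2=44). clock=42
Op 9: insert a.com -> 10.0.0.2 (expiry=42+1=43). clock=42
Op 10: insert b.com -> 10.0.0.8 (expiry=42+2=44). clock=42
Op 11: insert e.com -> 10.0.0.5 (expiry=42+1=43). clock=42
Op 12: insert b.com -> 10.0.0.2 (expiry=42+2=44). clock=42
Op 13: tick 13 -> clock=55. purged={a.com,b.com,e.com}
lookup d.com: not in cache (expired or never inserted)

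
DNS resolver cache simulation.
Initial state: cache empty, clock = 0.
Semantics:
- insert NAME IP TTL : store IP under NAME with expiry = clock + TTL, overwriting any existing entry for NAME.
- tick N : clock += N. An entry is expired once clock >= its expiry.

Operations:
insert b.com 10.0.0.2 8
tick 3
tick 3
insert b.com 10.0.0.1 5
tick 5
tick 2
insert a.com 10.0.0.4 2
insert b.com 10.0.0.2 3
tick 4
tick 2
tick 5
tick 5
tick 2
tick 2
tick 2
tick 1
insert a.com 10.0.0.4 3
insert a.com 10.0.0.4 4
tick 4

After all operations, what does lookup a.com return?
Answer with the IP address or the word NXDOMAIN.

Answer: NXDOMAIN

Derivation:
Op 1: insert b.com -> 10.0.0.2 (expiry=0+8=8). clock=0
Op 2: tick 3 -> clock=3.
Op 3: tick 3 -> clock=6.
Op 4: insert b.com -> 10.0.0.1 (expiry=6+5=11). clock=6
Op 5: tick 5 -> clock=11. purged={b.com}
Op 6: tick 2 -> clock=13.
Op 7: insert a.com -> 10.0.0.4 (expiry=13+2=15). clock=13
Op 8: insert b.com -> 10.0.0.2 (expiry=13+3=16). clock=13
Op 9: tick 4 -> clock=17. purged={a.com,b.com}
Op 10: tick 2 -> clock=19.
Op 11: tick 5 -> clock=24.
Op 12: tick 5 -> clock=29.
Op 13: tick 2 -> clock=31.
Op 14: tick 2 -> clock=33.
Op 15: tick 2 -> clock=35.
Op 16: tick 1 -> clock=36.
Op 17: insert a.com -> 10.0.0.4 (expiry=36+3=39). clock=36
Op 18: insert a.com -> 10.0.0.4 (expiry=36+4=40). clock=36
Op 19: tick 4 -> clock=40. purged={a.com}
lookup a.com: not in cache (expired or never inserted)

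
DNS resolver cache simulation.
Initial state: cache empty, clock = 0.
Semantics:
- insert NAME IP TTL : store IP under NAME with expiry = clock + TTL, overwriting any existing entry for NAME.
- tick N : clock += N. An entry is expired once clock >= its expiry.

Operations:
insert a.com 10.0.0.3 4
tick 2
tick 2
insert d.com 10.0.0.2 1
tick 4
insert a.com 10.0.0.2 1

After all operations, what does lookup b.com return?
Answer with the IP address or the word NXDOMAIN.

Op 1: insert a.com -> 10.0.0.3 (expiry=0+4=4). clock=0
Op 2: tick 2 -> clock=2.
Op 3: tick 2 -> clock=4. purged={a.com}
Op 4: insert d.com -> 10.0.0.2 (expiry=4+1=5). clock=4
Op 5: tick 4 -> clock=8. purged={d.com}
Op 6: insert a.com -> 10.0.0.2 (expiry=8+1=9). clock=8
lookup b.com: not in cache (expired or never inserted)

Answer: NXDOMAIN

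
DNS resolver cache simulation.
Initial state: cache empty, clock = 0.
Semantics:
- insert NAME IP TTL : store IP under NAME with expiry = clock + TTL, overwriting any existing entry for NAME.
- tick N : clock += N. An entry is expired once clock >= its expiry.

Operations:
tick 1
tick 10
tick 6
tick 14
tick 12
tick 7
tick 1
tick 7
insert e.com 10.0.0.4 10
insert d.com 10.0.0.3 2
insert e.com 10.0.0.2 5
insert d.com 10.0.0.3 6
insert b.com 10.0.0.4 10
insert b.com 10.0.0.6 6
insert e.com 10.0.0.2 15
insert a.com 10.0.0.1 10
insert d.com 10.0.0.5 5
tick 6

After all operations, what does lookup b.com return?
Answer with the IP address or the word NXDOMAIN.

Op 1: tick 1 -> clock=1.
Op 2: tick 10 -> clock=11.
Op 3: tick 6 -> clock=17.
Op 4: tick 14 -> clock=31.
Op 5: tick 12 -> clock=43.
Op 6: tick 7 -> clock=50.
Op 7: tick 1 -> clock=51.
Op 8: tick 7 -> clock=58.
Op 9: insert e.com -> 10.0.0.4 (expiry=58+10=68). clock=58
Op 10: insert d.com -> 10.0.0.3 (expiry=58+2=60). clock=58
Op 11: insert e.com -> 10.0.0.2 (expiry=58+5=63). clock=58
Op 12: insert d.com -> 10.0.0.3 (expiry=58+6=64). clock=58
Op 13: insert b.com -> 10.0.0.4 (expiry=58+10=68). clock=58
Op 14: insert b.com -> 10.0.0.6 (expiry=58+6=64). clock=58
Op 15: insert e.com -> 10.0.0.2 (expiry=58+15=73). clock=58
Op 16: insert a.com -> 10.0.0.1 (expiry=58+10=68). clock=58
Op 17: insert d.com -> 10.0.0.5 (expiry=58+5=63). clock=58
Op 18: tick 6 -> clock=64. purged={b.com,d.com}
lookup b.com: not in cache (expired or never inserted)

Answer: NXDOMAIN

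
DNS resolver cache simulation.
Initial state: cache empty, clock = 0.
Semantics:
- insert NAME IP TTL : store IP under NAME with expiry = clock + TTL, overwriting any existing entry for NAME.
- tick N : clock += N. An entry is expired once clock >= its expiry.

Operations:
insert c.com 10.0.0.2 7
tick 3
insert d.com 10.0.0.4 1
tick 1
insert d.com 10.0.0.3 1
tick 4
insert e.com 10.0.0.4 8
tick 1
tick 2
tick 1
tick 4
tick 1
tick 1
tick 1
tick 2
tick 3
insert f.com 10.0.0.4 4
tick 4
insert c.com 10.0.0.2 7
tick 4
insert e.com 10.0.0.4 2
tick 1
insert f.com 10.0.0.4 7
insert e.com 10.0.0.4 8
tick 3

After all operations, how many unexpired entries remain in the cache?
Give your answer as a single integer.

Answer: 2

Derivation:
Op 1: insert c.com -> 10.0.0.2 (expiry=0+7=7). clock=0
Op 2: tick 3 -> clock=3.
Op 3: insert d.com -> 10.0.0.4 (expiry=3+1=4). clock=3
Op 4: tick 1 -> clock=4. purged={d.com}
Op 5: insert d.com -> 10.0.0.3 (expiry=4+1=5). clock=4
Op 6: tick 4 -> clock=8. purged={c.com,d.com}
Op 7: insert e.com -> 10.0.0.4 (expiry=8+8=16). clock=8
Op 8: tick 1 -> clock=9.
Op 9: tick 2 -> clock=11.
Op 10: tick 1 -> clock=12.
Op 11: tick 4 -> clock=16. purged={e.com}
Op 12: tick 1 -> clock=17.
Op 13: tick 1 -> clock=18.
Op 14: tick 1 -> clock=19.
Op 15: tick 2 -> clock=21.
Op 16: tick 3 -> clock=24.
Op 17: insert f.com -> 10.0.0.4 (expiry=24+4=28). clock=24
Op 18: tick 4 -> clock=28. purged={f.com}
Op 19: insert c.com -> 10.0.0.2 (expiry=28+7=35). clock=28
Op 20: tick 4 -> clock=32.
Op 21: insert e.com -> 10.0.0.4 (expiry=32+2=34). clock=32
Op 22: tick 1 -> clock=33.
Op 23: insert f.com -> 10.0.0.4 (expiry=33+7=40). clock=33
Op 24: insert e.com -> 10.0.0.4 (expiry=33+8=41). clock=33
Op 25: tick 3 -> clock=36. purged={c.com}
Final cache (unexpired): {e.com,f.com} -> size=2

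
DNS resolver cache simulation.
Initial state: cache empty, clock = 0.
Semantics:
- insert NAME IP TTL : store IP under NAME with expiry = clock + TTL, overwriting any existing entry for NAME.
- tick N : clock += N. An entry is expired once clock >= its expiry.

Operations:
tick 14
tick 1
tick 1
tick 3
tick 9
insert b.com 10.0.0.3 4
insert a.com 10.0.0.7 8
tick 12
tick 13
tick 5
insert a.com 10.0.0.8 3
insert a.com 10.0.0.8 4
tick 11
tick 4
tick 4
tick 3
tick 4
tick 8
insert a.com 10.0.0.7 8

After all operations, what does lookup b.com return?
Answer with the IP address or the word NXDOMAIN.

Answer: NXDOMAIN

Derivation:
Op 1: tick 14 -> clock=14.
Op 2: tick 1 -> clock=15.
Op 3: tick 1 -> clock=16.
Op 4: tick 3 -> clock=19.
Op 5: tick 9 -> clock=28.
Op 6: insert b.com -> 10.0.0.3 (expiry=28+4=32). clock=28
Op 7: insert a.com -> 10.0.0.7 (expiry=28+8=36). clock=28
Op 8: tick 12 -> clock=40. purged={a.com,b.com}
Op 9: tick 13 -> clock=53.
Op 10: tick 5 -> clock=58.
Op 11: insert a.com -> 10.0.0.8 (expiry=58+3=61). clock=58
Op 12: insert a.com -> 10.0.0.8 (expiry=58+4=62). clock=58
Op 13: tick 11 -> clock=69. purged={a.com}
Op 14: tick 4 -> clock=73.
Op 15: tick 4 -> clock=77.
Op 16: tick 3 -> clock=80.
Op 17: tick 4 -> clock=84.
Op 18: tick 8 -> clock=92.
Op 19: insert a.com -> 10.0.0.7 (expiry=92+8=100). clock=92
lookup b.com: not in cache (expired or never inserted)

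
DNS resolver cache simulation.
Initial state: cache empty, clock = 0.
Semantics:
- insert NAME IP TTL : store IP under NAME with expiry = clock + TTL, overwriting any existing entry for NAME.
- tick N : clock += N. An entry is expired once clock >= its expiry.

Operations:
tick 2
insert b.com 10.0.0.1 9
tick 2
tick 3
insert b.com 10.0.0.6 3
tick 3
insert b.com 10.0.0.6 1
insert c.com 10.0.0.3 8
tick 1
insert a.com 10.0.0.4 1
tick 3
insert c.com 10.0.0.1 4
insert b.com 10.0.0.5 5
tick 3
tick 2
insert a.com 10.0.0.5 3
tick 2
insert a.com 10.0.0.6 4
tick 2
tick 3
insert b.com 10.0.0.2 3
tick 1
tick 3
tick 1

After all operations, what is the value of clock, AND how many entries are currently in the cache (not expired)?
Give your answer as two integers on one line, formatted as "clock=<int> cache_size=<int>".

Op 1: tick 2 -> clock=2.
Op 2: insert b.com -> 10.0.0.1 (expiry=2+9=11). clock=2
Op 3: tick 2 -> clock=4.
Op 4: tick 3 -> clock=7.
Op 5: insert b.com -> 10.0.0.6 (expiry=7+3=10). clock=7
Op 6: tick 3 -> clock=10. purged={b.com}
Op 7: insert b.com -> 10.0.0.6 (expiry=10+1=11). clock=10
Op 8: insert c.com -> 10.0.0.3 (expiry=10+8=18). clock=10
Op 9: tick 1 -> clock=11. purged={b.com}
Op 10: insert a.com -> 10.0.0.4 (expiry=11+1=12). clock=11
Op 11: tick 3 -> clock=14. purged={a.com}
Op 12: insert c.com -> 10.0.0.1 (expiry=14+4=18). clock=14
Op 13: insert b.com -> 10.0.0.5 (expiry=14+5=19). clock=14
Op 14: tick 3 -> clock=17.
Op 15: tick 2 -> clock=19. purged={b.com,c.com}
Op 16: insert a.com -> 10.0.0.5 (expiry=19+3=22). clock=19
Op 17: tick 2 -> clock=21.
Op 18: insert a.com -> 10.0.0.6 (expiry=21+4=25). clock=21
Op 19: tick 2 -> clock=23.
Op 20: tick 3 -> clock=26. purged={a.com}
Op 21: insert b.com -> 10.0.0.2 (expiry=26+3=29). clock=26
Op 22: tick 1 -> clock=27.
Op 23: tick 3 -> clock=30. purged={b.com}
Op 24: tick 1 -> clock=31.
Final clock = 31
Final cache (unexpired): {} -> size=0

Answer: clock=31 cache_size=0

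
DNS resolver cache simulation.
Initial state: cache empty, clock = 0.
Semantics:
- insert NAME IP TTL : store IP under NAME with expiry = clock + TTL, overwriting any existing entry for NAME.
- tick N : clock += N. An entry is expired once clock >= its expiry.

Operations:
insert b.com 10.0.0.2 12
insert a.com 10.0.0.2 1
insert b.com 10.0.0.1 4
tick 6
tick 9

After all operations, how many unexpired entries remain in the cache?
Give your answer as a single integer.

Op 1: insert b.com -> 10.0.0.2 (expiry=0+12=12). clock=0
Op 2: insert a.com -> 10.0.0.2 (expiry=0+1=1). clock=0
Op 3: insert b.com -> 10.0.0.1 (expiry=0+4=4). clock=0
Op 4: tick 6 -> clock=6. purged={a.com,b.com}
Op 5: tick 9 -> clock=15.
Final cache (unexpired): {} -> size=0

Answer: 0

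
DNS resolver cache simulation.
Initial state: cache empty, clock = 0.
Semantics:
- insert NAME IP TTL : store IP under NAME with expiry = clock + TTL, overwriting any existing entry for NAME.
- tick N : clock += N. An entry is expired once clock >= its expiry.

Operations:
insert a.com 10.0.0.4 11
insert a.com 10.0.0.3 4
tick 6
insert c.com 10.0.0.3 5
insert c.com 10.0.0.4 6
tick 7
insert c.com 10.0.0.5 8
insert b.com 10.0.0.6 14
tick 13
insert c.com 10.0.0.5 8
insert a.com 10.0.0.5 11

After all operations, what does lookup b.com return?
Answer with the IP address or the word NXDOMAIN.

Answer: 10.0.0.6

Derivation:
Op 1: insert a.com -> 10.0.0.4 (expiry=0+11=11). clock=0
Op 2: insert a.com -> 10.0.0.3 (expiry=0+4=4). clock=0
Op 3: tick 6 -> clock=6. purged={a.com}
Op 4: insert c.com -> 10.0.0.3 (expiry=6+5=11). clock=6
Op 5: insert c.com -> 10.0.0.4 (expiry=6+6=12). clock=6
Op 6: tick 7 -> clock=13. purged={c.com}
Op 7: insert c.com -> 10.0.0.5 (expiry=13+8=21). clock=13
Op 8: insert b.com -> 10.0.0.6 (expiry=13+14=27). clock=13
Op 9: tick 13 -> clock=26. purged={c.com}
Op 10: insert c.com -> 10.0.0.5 (expiry=26+8=34). clock=26
Op 11: insert a.com -> 10.0.0.5 (expiry=26+11=37). clock=26
lookup b.com: present, ip=10.0.0.6 expiry=27 > clock=26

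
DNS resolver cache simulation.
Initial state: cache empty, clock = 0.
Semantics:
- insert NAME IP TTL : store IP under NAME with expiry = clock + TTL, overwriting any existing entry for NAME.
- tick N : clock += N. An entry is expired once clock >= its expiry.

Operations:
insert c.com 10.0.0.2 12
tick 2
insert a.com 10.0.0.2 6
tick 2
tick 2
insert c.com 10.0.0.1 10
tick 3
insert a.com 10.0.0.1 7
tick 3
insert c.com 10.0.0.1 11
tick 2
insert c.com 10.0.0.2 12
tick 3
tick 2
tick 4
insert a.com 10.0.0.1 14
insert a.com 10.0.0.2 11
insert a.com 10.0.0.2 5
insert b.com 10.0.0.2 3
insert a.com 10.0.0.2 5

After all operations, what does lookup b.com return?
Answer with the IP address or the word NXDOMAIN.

Op 1: insert c.com -> 10.0.0.2 (expiry=0+12=12). clock=0
Op 2: tick 2 -> clock=2.
Op 3: insert a.com -> 10.0.0.2 (expiry=2+6=8). clock=2
Op 4: tick 2 -> clock=4.
Op 5: tick 2 -> clock=6.
Op 6: insert c.com -> 10.0.0.1 (expiry=6+10=16). clock=6
Op 7: tick 3 -> clock=9. purged={a.com}
Op 8: insert a.com -> 10.0.0.1 (expiry=9+7=16). clock=9
Op 9: tick 3 -> clock=12.
Op 10: insert c.com -> 10.0.0.1 (expiry=12+11=23). clock=12
Op 11: tick 2 -> clock=14.
Op 12: insert c.com -> 10.0.0.2 (expiry=14+12=26). clock=14
Op 13: tick 3 -> clock=17. purged={a.com}
Op 14: tick 2 -> clock=19.
Op 15: tick 4 -> clock=23.
Op 16: insert a.com -> 10.0.0.1 (expiry=23+14=37). clock=23
Op 17: insert a.com -> 10.0.0.2 (expiry=23+11=34). clock=23
Op 18: insert a.com -> 10.0.0.2 (expiry=23+5=28). clock=23
Op 19: insert b.com -> 10.0.0.2 (expiry=23+3=26). clock=23
Op 20: insert a.com -> 10.0.0.2 (expiry=23+5=28). clock=23
lookup b.com: present, ip=10.0.0.2 expiry=26 > clock=23

Answer: 10.0.0.2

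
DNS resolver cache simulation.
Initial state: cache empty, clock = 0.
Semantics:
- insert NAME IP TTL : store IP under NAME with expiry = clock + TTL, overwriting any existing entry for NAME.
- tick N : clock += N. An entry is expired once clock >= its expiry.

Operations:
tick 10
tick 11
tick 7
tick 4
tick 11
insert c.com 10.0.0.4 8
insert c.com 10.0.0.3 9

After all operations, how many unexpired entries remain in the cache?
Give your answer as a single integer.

Answer: 1

Derivation:
Op 1: tick 10 -> clock=10.
Op 2: tick 11 -> clock=21.
Op 3: tick 7 -> clock=28.
Op 4: tick 4 -> clock=32.
Op 5: tick 11 -> clock=43.
Op 6: insert c.com -> 10.0.0.4 (expiry=43+8=51). clock=43
Op 7: insert c.com -> 10.0.0.3 (expiry=43+9=52). clock=43
Final cache (unexpired): {c.com} -> size=1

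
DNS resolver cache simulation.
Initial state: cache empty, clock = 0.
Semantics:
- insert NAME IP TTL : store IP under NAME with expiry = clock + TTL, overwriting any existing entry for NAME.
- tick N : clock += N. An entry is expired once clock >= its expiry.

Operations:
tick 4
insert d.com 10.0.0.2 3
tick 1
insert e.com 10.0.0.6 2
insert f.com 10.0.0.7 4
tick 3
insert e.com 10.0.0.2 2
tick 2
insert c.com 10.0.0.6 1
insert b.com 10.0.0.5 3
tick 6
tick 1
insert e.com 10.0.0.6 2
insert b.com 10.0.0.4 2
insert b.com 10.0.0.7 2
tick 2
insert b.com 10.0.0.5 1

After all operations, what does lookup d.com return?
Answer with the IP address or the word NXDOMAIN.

Answer: NXDOMAIN

Derivation:
Op 1: tick 4 -> clock=4.
Op 2: insert d.com -> 10.0.0.2 (expiry=4+3=7). clock=4
Op 3: tick 1 -> clock=5.
Op 4: insert e.com -> 10.0.0.6 (expiry=5+2=7). clock=5
Op 5: insert f.com -> 10.0.0.7 (expiry=5+4=9). clock=5
Op 6: tick 3 -> clock=8. purged={d.com,e.com}
Op 7: insert e.com -> 10.0.0.2 (expiry=8+2=10). clock=8
Op 8: tick 2 -> clock=10. purged={e.com,f.com}
Op 9: insert c.com -> 10.0.0.6 (expiry=10+1=11). clock=10
Op 10: insert b.com -> 10.0.0.5 (expiry=10+3=13). clock=10
Op 11: tick 6 -> clock=16. purged={b.com,c.com}
Op 12: tick 1 -> clock=17.
Op 13: insert e.com -> 10.0.0.6 (expiry=17+2=19). clock=17
Op 14: insert b.com -> 10.0.0.4 (expiry=17+2=19). clock=17
Op 15: insert b.com -> 10.0.0.7 (expiry=17+2=19). clock=17
Op 16: tick 2 -> clock=19. purged={b.com,e.com}
Op 17: insert b.com -> 10.0.0.5 (expiry=19+1=20). clock=19
lookup d.com: not in cache (expired or never inserted)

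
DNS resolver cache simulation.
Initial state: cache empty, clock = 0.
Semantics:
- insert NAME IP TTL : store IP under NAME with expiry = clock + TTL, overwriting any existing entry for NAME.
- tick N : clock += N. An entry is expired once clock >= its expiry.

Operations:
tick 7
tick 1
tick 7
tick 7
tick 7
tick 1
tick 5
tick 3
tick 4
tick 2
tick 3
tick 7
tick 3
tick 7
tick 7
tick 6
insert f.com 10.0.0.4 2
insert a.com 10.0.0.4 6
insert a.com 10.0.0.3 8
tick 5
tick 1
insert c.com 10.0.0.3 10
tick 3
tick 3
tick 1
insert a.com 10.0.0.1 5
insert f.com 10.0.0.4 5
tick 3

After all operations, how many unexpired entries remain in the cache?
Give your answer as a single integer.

Op 1: tick 7 -> clock=7.
Op 2: tick 1 -> clock=8.
Op 3: tick 7 -> clock=15.
Op 4: tick 7 -> clock=22.
Op 5: tick 7 -> clock=29.
Op 6: tick 1 -> clock=30.
Op 7: tick 5 -> clock=35.
Op 8: tick 3 -> clock=38.
Op 9: tick 4 -> clock=42.
Op 10: tick 2 -> clock=44.
Op 11: tick 3 -> clock=47.
Op 12: tick 7 -> clock=54.
Op 13: tick 3 -> clock=57.
Op 14: tick 7 -> clock=64.
Op 15: tick 7 -> clock=71.
Op 16: tick 6 -> clock=77.
Op 17: insert f.com -> 10.0.0.4 (expiry=77+2=79). clock=77
Op 18: insert a.com -> 10.0.0.4 (expiry=77+6=83). clock=77
Op 19: insert a.com -> 10.0.0.3 (expiry=77+8=85). clock=77
Op 20: tick 5 -> clock=82. purged={f.com}
Op 21: tick 1 -> clock=83.
Op 22: insert c.com -> 10.0.0.3 (expiry=83+10=93). clock=83
Op 23: tick 3 -> clock=86. purged={a.com}
Op 24: tick 3 -> clock=89.
Op 25: tick 1 -> clock=90.
Op 26: insert a.com -> 10.0.0.1 (expiry=90+5=95). clock=90
Op 27: insert f.com -> 10.0.0.4 (expiry=90+5=95). clock=90
Op 28: tick 3 -> clock=93. purged={c.com}
Final cache (unexpired): {a.com,f.com} -> size=2

Answer: 2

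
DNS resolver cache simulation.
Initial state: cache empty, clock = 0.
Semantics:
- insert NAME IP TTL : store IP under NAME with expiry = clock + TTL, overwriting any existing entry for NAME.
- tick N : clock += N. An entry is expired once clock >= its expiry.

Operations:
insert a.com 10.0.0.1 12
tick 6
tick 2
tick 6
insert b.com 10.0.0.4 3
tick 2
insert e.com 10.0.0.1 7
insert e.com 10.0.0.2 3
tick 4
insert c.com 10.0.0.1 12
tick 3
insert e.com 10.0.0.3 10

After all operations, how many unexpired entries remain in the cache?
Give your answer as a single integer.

Answer: 2

Derivation:
Op 1: insert a.com -> 10.0.0.1 (expiry=0+12=12). clock=0
Op 2: tick 6 -> clock=6.
Op 3: tick 2 -> clock=8.
Op 4: tick 6 -> clock=14. purged={a.com}
Op 5: insert b.com -> 10.0.0.4 (expiry=14+3=17). clock=14
Op 6: tick 2 -> clock=16.
Op 7: insert e.com -> 10.0.0.1 (expiry=16+7=23). clock=16
Op 8: insert e.com -> 10.0.0.2 (expiry=16+3=19). clock=16
Op 9: tick 4 -> clock=20. purged={b.com,e.com}
Op 10: insert c.com -> 10.0.0.1 (expiry=20+12=32). clock=20
Op 11: tick 3 -> clock=23.
Op 12: insert e.com -> 10.0.0.3 (expiry=23+10=33). clock=23
Final cache (unexpired): {c.com,e.com} -> size=2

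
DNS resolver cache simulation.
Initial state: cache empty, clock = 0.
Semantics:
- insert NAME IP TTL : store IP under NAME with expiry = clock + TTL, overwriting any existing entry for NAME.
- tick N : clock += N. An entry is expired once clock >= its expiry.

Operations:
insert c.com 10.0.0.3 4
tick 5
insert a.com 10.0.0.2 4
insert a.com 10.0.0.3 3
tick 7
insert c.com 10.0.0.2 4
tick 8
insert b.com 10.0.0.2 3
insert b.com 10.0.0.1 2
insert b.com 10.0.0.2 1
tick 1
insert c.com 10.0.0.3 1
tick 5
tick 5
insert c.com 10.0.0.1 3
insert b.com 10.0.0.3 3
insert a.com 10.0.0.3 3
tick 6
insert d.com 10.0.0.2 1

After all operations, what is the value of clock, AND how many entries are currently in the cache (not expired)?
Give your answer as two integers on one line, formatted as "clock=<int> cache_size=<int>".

Op 1: insert c.com -> 10.0.0.3 (expiry=0+4=4). clock=0
Op 2: tick 5 -> clock=5. purged={c.com}
Op 3: insert a.com -> 10.0.0.2 (expiry=5+4=9). clock=5
Op 4: insert a.com -> 10.0.0.3 (expiry=5+3=8). clock=5
Op 5: tick 7 -> clock=12. purged={a.com}
Op 6: insert c.com -> 10.0.0.2 (expiry=12+4=16). clock=12
Op 7: tick 8 -> clock=20. purged={c.com}
Op 8: insert b.com -> 10.0.0.2 (expiry=20+3=23). clock=20
Op 9: insert b.com -> 10.0.0.1 (expiry=20+2=22). clock=20
Op 10: insert b.com -> 10.0.0.2 (expiry=20+1=21). clock=20
Op 11: tick 1 -> clock=21. purged={b.com}
Op 12: insert c.com -> 10.0.0.3 (expiry=21+1=22). clock=21
Op 13: tick 5 -> clock=26. purged={c.com}
Op 14: tick 5 -> clock=31.
Op 15: insert c.com -> 10.0.0.1 (expiry=31+3=34). clock=31
Op 16: insert b.com -> 10.0.0.3 (expiry=31+3=34). clock=31
Op 17: insert a.com -> 10.0.0.3 (expiry=31+3=34). clock=31
Op 18: tick 6 -> clock=37. purged={a.com,b.com,c.com}
Op 19: insert d.com -> 10.0.0.2 (expiry=37+1=38). clock=37
Final clock = 37
Final cache (unexpired): {d.com} -> size=1

Answer: clock=37 cache_size=1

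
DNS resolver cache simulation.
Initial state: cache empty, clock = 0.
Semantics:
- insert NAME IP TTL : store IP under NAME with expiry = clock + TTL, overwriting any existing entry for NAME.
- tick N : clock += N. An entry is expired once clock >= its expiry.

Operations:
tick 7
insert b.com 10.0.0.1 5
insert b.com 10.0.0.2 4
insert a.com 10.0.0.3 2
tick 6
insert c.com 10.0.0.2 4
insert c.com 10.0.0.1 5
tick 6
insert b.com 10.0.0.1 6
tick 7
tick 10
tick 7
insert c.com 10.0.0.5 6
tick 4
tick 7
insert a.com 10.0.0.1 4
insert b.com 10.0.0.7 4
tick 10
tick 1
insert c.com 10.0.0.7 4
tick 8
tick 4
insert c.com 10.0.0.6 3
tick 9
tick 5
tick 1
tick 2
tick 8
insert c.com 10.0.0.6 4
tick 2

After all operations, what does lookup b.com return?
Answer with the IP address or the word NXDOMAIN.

Answer: NXDOMAIN

Derivation:
Op 1: tick 7 -> clock=7.
Op 2: insert b.com -> 10.0.0.1 (expiry=7+5=12). clock=7
Op 3: insert b.com -> 10.0.0.2 (expiry=7+4=11). clock=7
Op 4: insert a.com -> 10.0.0.3 (expiry=7+2=9). clock=7
Op 5: tick 6 -> clock=13. purged={a.com,b.com}
Op 6: insert c.com -> 10.0.0.2 (expiry=13+4=17). clock=13
Op 7: insert c.com -> 10.0.0.1 (expiry=13+5=18). clock=13
Op 8: tick 6 -> clock=19. purged={c.com}
Op 9: insert b.com -> 10.0.0.1 (expiry=19+6=25). clock=19
Op 10: tick 7 -> clock=26. purged={b.com}
Op 11: tick 10 -> clock=36.
Op 12: tick 7 -> clock=43.
Op 13: insert c.com -> 10.0.0.5 (expiry=43+6=49). clock=43
Op 14: tick 4 -> clock=47.
Op 15: tick 7 -> clock=54. purged={c.com}
Op 16: insert a.com -> 10.0.0.1 (expiry=54+4=58). clock=54
Op 17: insert b.com -> 10.0.0.7 (expiry=54+4=58). clock=54
Op 18: tick 10 -> clock=64. purged={a.com,b.com}
Op 19: tick 1 -> clock=65.
Op 20: insert c.com -> 10.0.0.7 (expiry=65+4=69). clock=65
Op 21: tick 8 -> clock=73. purged={c.com}
Op 22: tick 4 -> clock=77.
Op 23: insert c.com -> 10.0.0.6 (expiry=77+3=80). clock=77
Op 24: tick 9 -> clock=86. purged={c.com}
Op 25: tick 5 -> clock=91.
Op 26: tick 1 -> clock=92.
Op 27: tick 2 -> clock=94.
Op 28: tick 8 -> clock=102.
Op 29: insert c.com -> 10.0.0.6 (expiry=102+4=106). clock=102
Op 30: tick 2 -> clock=104.
lookup b.com: not in cache (expired or never inserted)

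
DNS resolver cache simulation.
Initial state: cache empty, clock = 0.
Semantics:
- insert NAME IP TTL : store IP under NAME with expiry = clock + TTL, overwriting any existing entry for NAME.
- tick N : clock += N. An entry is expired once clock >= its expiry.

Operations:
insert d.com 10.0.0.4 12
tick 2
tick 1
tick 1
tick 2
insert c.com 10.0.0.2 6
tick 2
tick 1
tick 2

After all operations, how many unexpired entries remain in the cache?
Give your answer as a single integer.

Answer: 2

Derivation:
Op 1: insert d.com -> 10.0.0.4 (expiry=0+12=12). clock=0
Op 2: tick 2 -> clock=2.
Op 3: tick 1 -> clock=3.
Op 4: tick 1 -> clock=4.
Op 5: tick 2 -> clock=6.
Op 6: insert c.com -> 10.0.0.2 (expiry=6+6=12). clock=6
Op 7: tick 2 -> clock=8.
Op 8: tick 1 -> clock=9.
Op 9: tick 2 -> clock=11.
Final cache (unexpired): {c.com,d.com} -> size=2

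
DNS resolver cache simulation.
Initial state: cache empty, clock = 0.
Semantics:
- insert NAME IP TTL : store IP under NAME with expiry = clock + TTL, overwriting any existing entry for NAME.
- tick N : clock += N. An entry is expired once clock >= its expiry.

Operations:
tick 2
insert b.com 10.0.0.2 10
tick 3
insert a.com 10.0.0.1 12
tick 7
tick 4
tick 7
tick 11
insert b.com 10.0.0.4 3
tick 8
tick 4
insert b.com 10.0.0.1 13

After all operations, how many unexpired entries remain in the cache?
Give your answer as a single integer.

Answer: 1

Derivation:
Op 1: tick 2 -> clock=2.
Op 2: insert b.com -> 10.0.0.2 (expiry=2+10=12). clock=2
Op 3: tick 3 -> clock=5.
Op 4: insert a.com -> 10.0.0.1 (expiry=5+12=17). clock=5
Op 5: tick 7 -> clock=12. purged={b.com}
Op 6: tick 4 -> clock=16.
Op 7: tick 7 -> clock=23. purged={a.com}
Op 8: tick 11 -> clock=34.
Op 9: insert b.com -> 10.0.0.4 (expiry=34+3=37). clock=34
Op 10: tick 8 -> clock=42. purged={b.com}
Op 11: tick 4 -> clock=46.
Op 12: insert b.com -> 10.0.0.1 (expiry=46+13=59). clock=46
Final cache (unexpired): {b.com} -> size=1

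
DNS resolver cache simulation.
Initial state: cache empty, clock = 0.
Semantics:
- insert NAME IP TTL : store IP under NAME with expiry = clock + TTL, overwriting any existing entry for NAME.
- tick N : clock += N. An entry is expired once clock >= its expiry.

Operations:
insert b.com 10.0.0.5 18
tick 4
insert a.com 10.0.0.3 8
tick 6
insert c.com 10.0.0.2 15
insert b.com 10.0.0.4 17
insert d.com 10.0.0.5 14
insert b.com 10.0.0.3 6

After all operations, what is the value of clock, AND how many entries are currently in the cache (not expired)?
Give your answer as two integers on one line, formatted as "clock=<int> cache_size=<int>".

Answer: clock=10 cache_size=4

Derivation:
Op 1: insert b.com -> 10.0.0.5 (expiry=0+18=18). clock=0
Op 2: tick 4 -> clock=4.
Op 3: insert a.com -> 10.0.0.3 (expiry=4+8=12). clock=4
Op 4: tick 6 -> clock=10.
Op 5: insert c.com -> 10.0.0.2 (expiry=10+15=25). clock=10
Op 6: insert b.com -> 10.0.0.4 (expiry=10+17=27). clock=10
Op 7: insert d.com -> 10.0.0.5 (expiry=10+14=24). clock=10
Op 8: insert b.com -> 10.0.0.3 (expiry=10+6=16). clock=10
Final clock = 10
Final cache (unexpired): {a.com,b.com,c.com,d.com} -> size=4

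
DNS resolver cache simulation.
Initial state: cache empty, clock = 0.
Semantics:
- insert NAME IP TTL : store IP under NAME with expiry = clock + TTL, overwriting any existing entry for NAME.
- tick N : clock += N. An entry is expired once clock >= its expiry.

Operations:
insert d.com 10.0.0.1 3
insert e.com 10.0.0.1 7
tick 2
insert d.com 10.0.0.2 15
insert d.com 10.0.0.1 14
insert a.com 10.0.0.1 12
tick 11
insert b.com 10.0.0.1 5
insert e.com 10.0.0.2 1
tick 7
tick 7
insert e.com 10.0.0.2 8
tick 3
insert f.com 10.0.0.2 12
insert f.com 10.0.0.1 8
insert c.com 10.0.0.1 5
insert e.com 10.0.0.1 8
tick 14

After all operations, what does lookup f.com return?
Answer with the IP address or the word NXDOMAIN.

Op 1: insert d.com -> 10.0.0.1 (expiry=0+3=3). clock=0
Op 2: insert e.com -> 10.0.0.1 (expiry=0+7=7). clock=0
Op 3: tick 2 -> clock=2.
Op 4: insert d.com -> 10.0.0.2 (expiry=2+15=17). clock=2
Op 5: insert d.com -> 10.0.0.1 (expiry=2+14=16). clock=2
Op 6: insert a.com -> 10.0.0.1 (expiry=2+12=14). clock=2
Op 7: tick 11 -> clock=13. purged={e.com}
Op 8: insert b.com -> 10.0.0.1 (expiry=13+5=18). clock=13
Op 9: insert e.com -> 10.0.0.2 (expiry=13+1=14). clock=13
Op 10: tick 7 -> clock=20. purged={a.com,b.com,d.com,e.com}
Op 11: tick 7 -> clock=27.
Op 12: insert e.com -> 10.0.0.2 (expiry=27+8=35). clock=27
Op 13: tick 3 -> clock=30.
Op 14: insert f.com -> 10.0.0.2 (expiry=30+12=42). clock=30
Op 15: insert f.com -> 10.0.0.1 (expiry=30+8=38). clock=30
Op 16: insert c.com -> 10.0.0.1 (expiry=30+5=35). clock=30
Op 17: insert e.com -> 10.0.0.1 (expiry=30+8=38). clock=30
Op 18: tick 14 -> clock=44. purged={c.com,e.com,f.com}
lookup f.com: not in cache (expired or never inserted)

Answer: NXDOMAIN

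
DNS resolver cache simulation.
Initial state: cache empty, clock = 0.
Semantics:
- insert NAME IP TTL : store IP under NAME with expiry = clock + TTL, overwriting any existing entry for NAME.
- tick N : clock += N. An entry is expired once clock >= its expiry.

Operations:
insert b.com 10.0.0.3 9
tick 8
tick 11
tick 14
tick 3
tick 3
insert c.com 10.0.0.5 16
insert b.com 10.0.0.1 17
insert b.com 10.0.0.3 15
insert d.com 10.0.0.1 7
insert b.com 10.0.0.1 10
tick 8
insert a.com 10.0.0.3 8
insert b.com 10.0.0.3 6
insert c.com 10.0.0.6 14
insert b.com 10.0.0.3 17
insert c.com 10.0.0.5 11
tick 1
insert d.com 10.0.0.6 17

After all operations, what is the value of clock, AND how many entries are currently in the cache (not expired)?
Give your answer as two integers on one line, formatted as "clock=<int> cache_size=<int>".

Answer: clock=48 cache_size=4

Derivation:
Op 1: insert b.com -> 10.0.0.3 (expiry=0+9=9). clock=0
Op 2: tick 8 -> clock=8.
Op 3: tick 11 -> clock=19. purged={b.com}
Op 4: tick 14 -> clock=33.
Op 5: tick 3 -> clock=36.
Op 6: tick 3 -> clock=39.
Op 7: insert c.com -> 10.0.0.5 (expiry=39+16=55). clock=39
Op 8: insert b.com -> 10.0.0.1 (expiry=39+17=56). clock=39
Op 9: insert b.com -> 10.0.0.3 (expiry=39+15=54). clock=39
Op 10: insert d.com -> 10.0.0.1 (expiry=39+7=46). clock=39
Op 11: insert b.com -> 10.0.0.1 (expiry=39+10=49). clock=39
Op 12: tick 8 -> clock=47. purged={d.com}
Op 13: insert a.com -> 10.0.0.3 (expiry=47+8=55). clock=47
Op 14: insert b.com -> 10.0.0.3 (expiry=47+6=53). clock=47
Op 15: insert c.com -> 10.0.0.6 (expiry=47+14=61). clock=47
Op 16: insert b.com -> 10.0.0.3 (expiry=47+17=64). clock=47
Op 17: insert c.com -> 10.0.0.5 (expiry=47+11=58). clock=47
Op 18: tick 1 -> clock=48.
Op 19: insert d.com -> 10.0.0.6 (expiry=48+17=65). clock=48
Final clock = 48
Final cache (unexpired): {a.com,b.com,c.com,d.com} -> size=4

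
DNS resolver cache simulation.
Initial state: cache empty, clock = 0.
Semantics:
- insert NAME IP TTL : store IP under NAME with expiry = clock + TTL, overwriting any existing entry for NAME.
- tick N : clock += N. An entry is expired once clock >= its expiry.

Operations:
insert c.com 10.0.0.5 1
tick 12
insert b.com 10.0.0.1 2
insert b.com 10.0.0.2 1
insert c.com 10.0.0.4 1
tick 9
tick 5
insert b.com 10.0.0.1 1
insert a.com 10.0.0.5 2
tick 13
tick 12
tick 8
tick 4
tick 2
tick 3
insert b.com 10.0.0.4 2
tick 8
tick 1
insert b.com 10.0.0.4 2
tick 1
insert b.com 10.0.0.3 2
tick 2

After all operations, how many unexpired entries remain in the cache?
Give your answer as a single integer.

Answer: 0

Derivation:
Op 1: insert c.com -> 10.0.0.5 (expiry=0+1=1). clock=0
Op 2: tick 12 -> clock=12. purged={c.com}
Op 3: insert b.com -> 10.0.0.1 (expiry=12+2=14). clock=12
Op 4: insert b.com -> 10.0.0.2 (expiry=12+1=13). clock=12
Op 5: insert c.com -> 10.0.0.4 (expiry=12+1=13). clock=12
Op 6: tick 9 -> clock=21. purged={b.com,c.com}
Op 7: tick 5 -> clock=26.
Op 8: insert b.com -> 10.0.0.1 (expiry=26+1=27). clock=26
Op 9: insert a.com -> 10.0.0.5 (expiry=26+2=28). clock=26
Op 10: tick 13 -> clock=39. purged={a.com,b.com}
Op 11: tick 12 -> clock=51.
Op 12: tick 8 -> clock=59.
Op 13: tick 4 -> clock=63.
Op 14: tick 2 -> clock=65.
Op 15: tick 3 -> clock=68.
Op 16: insert b.com -> 10.0.0.4 (expiry=68+2=70). clock=68
Op 17: tick 8 -> clock=76. purged={b.com}
Op 18: tick 1 -> clock=77.
Op 19: insert b.com -> 10.0.0.4 (expiry=77+2=79). clock=77
Op 20: tick 1 -> clock=78.
Op 21: insert b.com -> 10.0.0.3 (expiry=78+2=80). clock=78
Op 22: tick 2 -> clock=80. purged={b.com}
Final cache (unexpired): {} -> size=0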